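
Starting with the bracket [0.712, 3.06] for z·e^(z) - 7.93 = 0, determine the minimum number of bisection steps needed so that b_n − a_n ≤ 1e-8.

Initial width b − a = 3.06 − 0.712 = 2.348000.
After n steps the width is (b−a)/2^n; need (b−a)/2^n ≤ 1e-8.
So n ≥ log₂(2.348000/1e-8) = log₂(234800000.0000) ≈ 27.8069.
Hence n = 28.

28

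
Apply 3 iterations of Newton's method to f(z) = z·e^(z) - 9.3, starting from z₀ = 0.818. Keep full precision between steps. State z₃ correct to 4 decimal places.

1.7847

f'(z) = (z + 1)·e^(z)
z_0 = 0.818000: f = -7.446442, f' = 4.119521 → z_1 = 0.818000 - (-7.446442)/(4.119521) = 2.625599
z_1 = 2.625599: f = 26.966983, f' = 50.079826 → z_2 = 2.625599 - (26.966983)/(50.079826) = 2.087119
z_2 = 2.087119: f = 7.525631, f' = 24.887286 → z_3 = 2.087119 - (7.525631)/(24.887286) = 1.784730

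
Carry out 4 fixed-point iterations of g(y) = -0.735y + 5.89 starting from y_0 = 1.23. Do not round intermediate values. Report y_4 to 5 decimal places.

2.76303

y_1 = g(1.230000) = 4.985950
y_2 = g(4.985950) = 2.225327
y_3 = g(2.225327) = 4.254385
y_4 = g(4.254385) = 2.763027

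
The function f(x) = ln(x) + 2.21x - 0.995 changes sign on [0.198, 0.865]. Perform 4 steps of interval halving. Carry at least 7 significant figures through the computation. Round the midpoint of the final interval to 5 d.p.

f(0.198000) = -2.176908, f(0.865000) = 0.771624 (opposite signs)
step 1: m = 0.531500, f(m) = -0.452437 < 0 → root in [0.531500, 0.865000]
step 2: m = 0.698250, f(m) = 0.188954 > 0 → root in [0.531500, 0.698250]
step 3: m = 0.614875, f(m) = -0.122463 < 0 → root in [0.614875, 0.698250]
step 4: m = 0.656563, f(m) = 0.035266 > 0 → root in [0.614875, 0.656563]
Midpoint of [0.614875, 0.656563] = 0.635719

0.63572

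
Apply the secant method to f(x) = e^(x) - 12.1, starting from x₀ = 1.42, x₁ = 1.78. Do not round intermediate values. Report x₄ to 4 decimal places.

2.4471

f(x_0) = -7.962880, f(x_1) = -6.170144
x_2 = 1.780000 - (-6.170144)·(1.780000 - 1.420000)/(-6.170144 - (-7.962880)) = 3.019029; f(x_2) = 8.371402
x_3 = 3.019029 - (8.371402)·(3.019029 - 1.780000)/(8.371402 - (-6.170144)) = 2.305734; f(x_3) = -2.068461
x_4 = 2.305734 - (-2.068461)·(2.305734 - 3.019029)/(-2.068461 - (8.371402)) = 2.447060; f(x_4) = -0.545674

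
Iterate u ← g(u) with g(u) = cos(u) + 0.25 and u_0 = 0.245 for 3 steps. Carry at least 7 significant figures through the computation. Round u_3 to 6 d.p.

u_1 = g(0.245000) = 1.220137
u_2 = g(1.220137) = 0.593517
u_3 = g(0.593517) = 1.078979

1.078979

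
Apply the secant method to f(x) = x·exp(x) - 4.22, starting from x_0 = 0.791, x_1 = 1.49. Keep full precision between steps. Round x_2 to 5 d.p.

f(x_0) = -2.475370, f(x_1) = 2.391272
x_2 = 1.490000 - (2.391272)·(1.490000 - 0.791000)/(2.391272 - (-2.475370)) = 1.146539; f(x_2) = -0.611516

1.14654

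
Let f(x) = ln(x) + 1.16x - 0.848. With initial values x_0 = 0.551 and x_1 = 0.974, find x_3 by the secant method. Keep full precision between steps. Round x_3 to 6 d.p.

0.860167

f(x_0) = -0.804860, f(x_1) = 0.255496
x_2 = 0.974000 - (0.255496)·(0.974000 - 0.551000)/(0.255496 - (-0.804860)) = 0.872077; f(x_2) = 0.026732
x_3 = 0.872077 - (0.026732)·(0.872077 - 0.974000)/(0.026732 - (0.255496)) = 0.860167; f(x_3) = -0.000835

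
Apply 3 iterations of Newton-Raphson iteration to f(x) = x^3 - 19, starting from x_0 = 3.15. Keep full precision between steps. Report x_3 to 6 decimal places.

2.668403

Newton update: x ← x − f(x)/f'(x).
f'(x) = 3x^2
x_0 = 3.150000: f = 12.255875, f' = 29.767500 → x_1 = 3.150000 - (12.255875)/(29.767500) = 2.738280
x_1 = 2.738280: f = 1.532109, f' = 22.494532 → x_2 = 2.738280 - (1.532109)/(22.494532) = 2.670170
x_2 = 2.670170: f = 0.037793, f' = 21.389419 → x_3 = 2.670170 - (0.037793)/(21.389419) = 2.668403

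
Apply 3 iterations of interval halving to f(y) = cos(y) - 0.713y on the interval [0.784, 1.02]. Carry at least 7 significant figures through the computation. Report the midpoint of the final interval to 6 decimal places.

0.887250

f(0.784000) = 0.149103, f(1.020000) = -0.203894 (opposite signs)
step 1: m = 0.902000, f(m) = -0.023084 < 0 → root in [0.784000, 0.902000]
step 2: m = 0.843000, f(m) = 0.064167 > 0 → root in [0.843000, 0.902000]
step 3: m = 0.872500, f(m) = 0.020821 > 0 → root in [0.872500, 0.902000]
Midpoint of [0.872500, 0.902000] = 0.887250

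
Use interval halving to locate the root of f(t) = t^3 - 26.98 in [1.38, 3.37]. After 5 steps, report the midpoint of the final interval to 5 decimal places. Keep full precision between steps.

f(1.380000) = -24.351928, f(3.370000) = 11.292753 (opposite signs)
step 1: m = 2.375000, f(m) = -13.583516 < 0 → root in [2.375000, 3.370000]
step 2: m = 2.872500, f(m) = -3.278266 < 0 → root in [2.872500, 3.370000]
step 3: m = 3.121250, f(m) = 3.427847 > 0 → root in [2.872500, 3.121250]
step 4: m = 2.996875, f(m) = -0.064287 < 0 → root in [2.996875, 3.121250]
step 5: m = 3.059063, f(m) = 1.646289 > 0 → root in [2.996875, 3.059063]
Midpoint of [2.996875, 3.059063] = 3.027969

3.02797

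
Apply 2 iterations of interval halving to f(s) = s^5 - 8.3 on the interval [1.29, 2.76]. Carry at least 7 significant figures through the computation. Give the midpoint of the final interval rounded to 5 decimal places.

f(1.290000) = -4.727695, f(2.760000) = 151.856810 (opposite signs)
step 1: m = 2.025000, f(m) = 25.750629 > 0 → root in [1.290000, 2.025000]
step 2: m = 1.657500, f(m) = 4.210299 > 0 → root in [1.290000, 1.657500]
Midpoint of [1.290000, 1.657500] = 1.473750

1.47375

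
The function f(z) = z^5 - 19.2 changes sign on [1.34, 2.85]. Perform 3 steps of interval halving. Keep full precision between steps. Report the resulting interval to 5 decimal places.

[1.71750, 1.90625]

f(1.340000) = -14.879600, f(2.850000) = 168.828768 (opposite signs)
step 1: m = 2.095000, f(m) = 21.157117 > 0 → root in [1.340000, 2.095000]
step 2: m = 1.717500, f(m) = -4.255420 < 0 → root in [1.717500, 2.095000]
step 3: m = 1.906250, f(m) = 5.970931 > 0 → root in [1.717500, 1.906250]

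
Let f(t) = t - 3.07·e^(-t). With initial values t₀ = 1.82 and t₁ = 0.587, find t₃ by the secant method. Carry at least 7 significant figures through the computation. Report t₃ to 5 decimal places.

1.07311

f(t_0) = 1.322581, f(t_1) = -1.119898
t_2 = 0.587000 - (-1.119898)·(0.587000 - 1.820000)/(-1.119898 - (1.322581)) = 1.152341; f(t_2) = 0.182540
t_3 = 1.152341 - (0.182540)·(1.152341 - 0.587000)/(0.182540 - (-1.119898)) = 1.073107; f(t_3) = 0.023338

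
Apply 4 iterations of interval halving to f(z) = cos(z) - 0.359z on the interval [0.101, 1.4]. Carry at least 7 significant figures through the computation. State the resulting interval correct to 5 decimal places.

f(0.101000) = 0.958645, f(1.400000) = -0.332633 (opposite signs)
step 1: m = 0.750500, f(m) = 0.461918 > 0 → root in [0.750500, 1.400000]
step 2: m = 1.075250, f(m) = 0.089498 > 0 → root in [1.075250, 1.400000]
step 3: m = 1.237625, f(m) = -0.117266 < 0 → root in [1.075250, 1.237625]
step 4: m = 1.156438, f(m) = -0.012558 < 0 → root in [1.075250, 1.156438]

[1.07525, 1.15644]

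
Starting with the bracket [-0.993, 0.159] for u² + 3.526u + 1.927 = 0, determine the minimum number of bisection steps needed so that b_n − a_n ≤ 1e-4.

14

Initial width b − a = 0.159 − -0.993 = 1.152000.
After n steps the width is (b−a)/2^n; need (b−a)/2^n ≤ 1e-4.
So n ≥ log₂(1.152000/1e-4) = log₂(11520.0000) ≈ 13.4919.
Hence n = 14.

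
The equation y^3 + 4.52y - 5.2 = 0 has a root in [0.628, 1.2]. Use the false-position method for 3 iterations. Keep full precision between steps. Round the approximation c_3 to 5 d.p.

f(0.628000) = -2.113767, f(1.200000) = 1.952000
step 1: c = 0.925379, f(c) = -0.224859 < 0 → new bracket [0.925379, 1.200000]
step 2: c = 0.953746, f(c) = -0.021509 < 0 → new bracket [0.953746, 1.200000]
step 3: c = 0.956430, f(c) = -0.002033 < 0 → new bracket [0.956430, 1.200000]

0.95643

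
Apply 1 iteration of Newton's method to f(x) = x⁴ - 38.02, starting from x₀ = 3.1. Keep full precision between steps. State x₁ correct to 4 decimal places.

Newton update: x ← x − f(x)/f'(x).
f'(x) = 4x³
x_0 = 3.100000: f = 54.332100, f' = 119.164000 → x_1 = 3.100000 - (54.332100)/(119.164000) = 2.644056

2.6441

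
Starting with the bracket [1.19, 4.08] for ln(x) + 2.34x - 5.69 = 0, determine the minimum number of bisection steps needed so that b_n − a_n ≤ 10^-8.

29

Initial width b − a = 4.08 − 1.19 = 2.890000.
After n steps the width is (b−a)/2^n; need (b−a)/2^n ≤ 10^-8.
So n ≥ log₂(2.890000/10^-8) = log₂(289000000.0000) ≈ 28.1065.
Hence n = 29.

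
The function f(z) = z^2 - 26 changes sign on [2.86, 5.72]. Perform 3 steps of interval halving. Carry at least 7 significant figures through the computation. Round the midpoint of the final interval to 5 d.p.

f(2.860000) = -17.820400, f(5.720000) = 6.718400 (opposite signs)
step 1: m = 4.290000, f(m) = -7.595900 < 0 → root in [4.290000, 5.720000]
step 2: m = 5.005000, f(m) = -0.949975 < 0 → root in [5.005000, 5.720000]
step 3: m = 5.362500, f(m) = 2.756406 > 0 → root in [5.005000, 5.362500]
Midpoint of [5.005000, 5.362500] = 5.183750

5.18375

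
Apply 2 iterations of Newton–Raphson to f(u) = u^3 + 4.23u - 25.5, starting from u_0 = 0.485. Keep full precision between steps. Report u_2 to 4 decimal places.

3.6011

f'(u) = 3u^2 + 4.23
u_0 = 0.485000: f = -23.334366, f' = 4.935675 → u_1 = 0.485000 - (-23.334366)/(4.935675) = 5.212695
u_1 = 5.212695: f = 138.190032, f' = 85.746567 → u_2 = 5.212695 - (138.190032)/(85.746567) = 3.601085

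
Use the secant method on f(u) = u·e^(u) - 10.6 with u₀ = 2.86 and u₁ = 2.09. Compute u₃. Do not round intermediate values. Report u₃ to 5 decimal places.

f(u_0) = 39.339967, f(u_1) = 6.297473
u_2 = 2.090000 - (6.297473)·(2.090000 - 2.860000)/(6.297473 - (39.339967)) = 1.943248; f(u_2) = 2.966571
u_3 = 1.943248 - (2.966571)·(1.943248 - 2.090000)/(2.966571 - (6.297473)) = 1.812548; f(u_3) = 0.503727

1.81255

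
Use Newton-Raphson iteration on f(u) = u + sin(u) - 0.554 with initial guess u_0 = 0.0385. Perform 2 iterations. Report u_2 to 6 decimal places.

f'(u) = 1 + cos(u)
u_0 = 0.038500: f = -0.477010, f' = 1.999259 → u_1 = 0.038500 - (-0.477010)/(1.999259) = 0.277093
u_1 = 0.277093: f = -0.003346, f' = 1.961855 → u_2 = 0.277093 - (-0.003346)/(1.961855) = 0.278799

0.278799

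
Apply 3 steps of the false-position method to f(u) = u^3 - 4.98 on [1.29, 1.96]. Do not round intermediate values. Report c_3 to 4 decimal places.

f(1.290000) = -2.833311, f(1.960000) = 2.549536
step 1: c = 1.642661, f(c) = -0.547553 < 0 → new bracket [1.642661, 1.960000]
step 2: c = 1.698765, f(c) = -0.077700 < 0 → new bracket [1.698765, 1.960000]
step 3: c = 1.706491, f(c) = -0.010508 < 0 → new bracket [1.706491, 1.960000]

1.7065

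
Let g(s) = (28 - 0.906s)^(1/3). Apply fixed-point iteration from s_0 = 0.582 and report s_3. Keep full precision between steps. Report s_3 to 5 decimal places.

2.93727

s_1 = g(0.582000) = 3.017407
s_2 = g(3.017407) = 2.934361
s_3 = g(2.934361) = 2.937270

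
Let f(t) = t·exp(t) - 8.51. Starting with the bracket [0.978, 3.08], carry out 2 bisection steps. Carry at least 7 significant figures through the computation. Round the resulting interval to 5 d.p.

f(0.978000) = -5.909368, f(3.080000) = 58.505879 (opposite signs)
step 1: m = 2.029000, f(m) = 6.923540 > 0 → root in [0.978000, 2.029000]
step 2: m = 1.503500, f(m) = -1.748155 < 0 → root in [1.503500, 2.029000]

[1.50350, 2.02900]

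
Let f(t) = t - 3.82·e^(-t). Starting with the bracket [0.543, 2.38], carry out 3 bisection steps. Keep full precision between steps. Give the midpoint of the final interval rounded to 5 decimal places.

f(0.543000) = -1.676430, f(2.380000) = 2.026457 (opposite signs)
step 1: m = 1.461500, f(m) = 0.575687 > 0 → root in [0.543000, 1.461500]
step 2: m = 1.002250, f(m) = -0.399891 < 0 → root in [1.002250, 1.461500]
step 3: m = 1.231875, f(m) = 0.117409 > 0 → root in [1.002250, 1.231875]
Midpoint of [1.002250, 1.231875] = 1.117063

1.11706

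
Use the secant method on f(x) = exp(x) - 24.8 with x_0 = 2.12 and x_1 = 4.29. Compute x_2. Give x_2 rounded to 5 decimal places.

2.67291

f(x_0) = -16.468863, f(x_1) = 48.166468
x_2 = 4.290000 - (48.166468)·(4.290000 - 2.120000)/(48.166468 - (-16.468863)) = 2.672909; f(x_2) = -10.317969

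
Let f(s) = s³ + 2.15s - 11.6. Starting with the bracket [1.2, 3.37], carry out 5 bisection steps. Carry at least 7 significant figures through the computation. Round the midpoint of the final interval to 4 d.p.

1.9798

f(1.200000) = -7.292000, f(3.370000) = 33.918253 (opposite signs)
step 1: m = 2.285000, f(m) = 5.243249 > 0 → root in [1.200000, 2.285000]
step 2: m = 1.742500, f(m) = -2.562861 < 0 → root in [1.742500, 2.285000]
step 3: m = 2.013750, f(m) = 0.895699 > 0 → root in [1.742500, 2.013750]
step 4: m = 1.878125, f(m) = -0.937220 < 0 → root in [1.878125, 2.013750]
step 5: m = 1.945937, f(m) = -0.047606 < 0 → root in [1.945937, 2.013750]
Midpoint of [1.945937, 2.013750] = 1.979844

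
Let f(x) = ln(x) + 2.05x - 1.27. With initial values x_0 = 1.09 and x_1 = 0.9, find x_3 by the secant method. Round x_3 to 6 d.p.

Secant update: x_(k+1) = x_k − f(x_k)·(x_k − x_(k-1))/(f(x_k) − f(x_(k-1))).
f(x_0) = 1.050678, f(x_1) = 0.469639
x_2 = 0.900000 - (0.469639)·(0.900000 - 1.090000)/(0.469639 - (1.050678)) = 0.746427; f(x_2) = -0.032280
x_3 = 0.746427 - (-0.032280)·(0.746427 - 0.900000)/(-0.032280 - (0.469639)) = 0.756304; f(x_3) = 0.001112

0.756304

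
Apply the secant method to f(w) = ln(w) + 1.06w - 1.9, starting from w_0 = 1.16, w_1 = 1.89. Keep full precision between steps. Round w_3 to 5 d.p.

f(w_0) = -0.521980, f(w_1) = 0.739977
w_2 = 1.890000 - (0.739977)·(1.890000 - 1.160000)/(0.739977 - (-0.521980)) = 1.461948; f(w_2) = 0.029435
w_3 = 1.461948 - (0.029435)·(1.461948 - 1.890000)/(0.029435 - (0.739977)) = 1.444216; f(w_3) = -0.001565

1.44422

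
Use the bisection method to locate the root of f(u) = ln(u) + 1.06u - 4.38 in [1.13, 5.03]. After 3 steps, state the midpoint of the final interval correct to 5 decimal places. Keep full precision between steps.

f(1.130000) = -3.059982, f(5.030000) = 2.567220 (opposite signs)
step 1: m = 3.080000, f(m) = 0.009730 > 0 → root in [1.130000, 3.080000]
step 2: m = 2.105000, f(m) = -1.404385 < 0 → root in [2.105000, 3.080000]
step 3: m = 2.592500, f(m) = -0.679327 < 0 → root in [2.592500, 3.080000]
Midpoint of [2.592500, 3.080000] = 2.836250

2.83625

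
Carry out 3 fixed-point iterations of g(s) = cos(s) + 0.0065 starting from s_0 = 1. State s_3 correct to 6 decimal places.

s_1 = g(1.000000) = 0.546802
s_2 = g(0.546802) = 0.860692
s_3 = g(0.860692) = 0.658413

0.658413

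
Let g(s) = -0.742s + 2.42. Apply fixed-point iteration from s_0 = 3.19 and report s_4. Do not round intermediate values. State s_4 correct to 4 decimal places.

1.9351

s_1 = g(3.190000) = 0.053020
s_2 = g(0.053020) = 2.380659
s_3 = g(2.380659) = 0.653551
s_4 = g(0.653551) = 1.935065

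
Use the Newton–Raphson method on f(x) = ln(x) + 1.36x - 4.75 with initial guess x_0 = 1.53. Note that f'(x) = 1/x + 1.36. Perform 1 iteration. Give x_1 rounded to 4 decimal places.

Newton update: x ← x − f(x)/f'(x).
x_0 = 1.530000: f = -2.243932, f' = 2.013595 → x_1 = 1.530000 - (-2.243932)/(2.013595) = 2.644391

2.6444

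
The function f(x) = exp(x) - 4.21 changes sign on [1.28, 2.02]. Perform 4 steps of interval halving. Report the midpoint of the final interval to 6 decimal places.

f(1.280000) = -0.613360, f(2.020000) = 3.328325 (opposite signs)
step 1: m = 1.650000, f(m) = 0.996980 > 0 → root in [1.280000, 1.650000]
step 2: m = 1.465000, f(m) = 0.117543 > 0 → root in [1.280000, 1.465000]
step 3: m = 1.372500, f(m) = -0.264799 < 0 → root in [1.372500, 1.465000]
step 4: m = 1.418750, f(m) = -0.078048 < 0 → root in [1.418750, 1.465000]
Midpoint of [1.418750, 1.465000] = 1.441875

1.441875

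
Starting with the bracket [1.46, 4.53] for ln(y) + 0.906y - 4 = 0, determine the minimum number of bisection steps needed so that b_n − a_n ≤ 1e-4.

15

Initial width b − a = 4.53 − 1.46 = 3.070000.
After n steps the width is (b−a)/2^n; need (b−a)/2^n ≤ 1e-4.
So n ≥ log₂(3.070000/1e-4) = log₂(30700.0000) ≈ 14.9060.
Hence n = 15.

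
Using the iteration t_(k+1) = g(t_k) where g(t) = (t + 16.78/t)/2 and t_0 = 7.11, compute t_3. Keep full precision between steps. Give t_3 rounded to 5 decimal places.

4.09656

t_1 = g(7.110000) = 4.735028
t_2 = g(4.735028) = 4.139415
t_3 = g(4.139415) = 4.096564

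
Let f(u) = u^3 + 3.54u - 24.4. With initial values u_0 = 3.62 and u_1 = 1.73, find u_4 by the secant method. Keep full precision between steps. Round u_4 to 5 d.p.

2.48899

f(u_0) = 35.852728, f(u_1) = -13.098083
u_2 = 1.730000 - (-13.098083)·(1.730000 - 3.620000)/(-13.098083 - (35.852728)) = 2.235719; f(u_2) = -5.310440
u_3 = 2.235719 - (-5.310440)·(2.235719 - 1.730000)/(-5.310440 - (-13.098083)) = 2.580573; f(u_3) = 1.920176
u_4 = 2.580573 - (1.920176)·(2.580573 - 2.235719)/(1.920176 - (-5.310440)) = 2.488993; f(u_4) = -0.169444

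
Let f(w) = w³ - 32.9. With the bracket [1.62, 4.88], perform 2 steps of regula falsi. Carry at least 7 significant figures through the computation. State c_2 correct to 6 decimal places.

2.887481

f(1.620000) = -28.648472, f(4.880000) = 83.314272
step 1: c = 2.454153, f(c) = -18.118969 < 0 → new bracket [2.454153, 4.880000]
step 2: c = 2.887481, f(c) = -8.825504 < 0 → new bracket [2.887481, 4.880000]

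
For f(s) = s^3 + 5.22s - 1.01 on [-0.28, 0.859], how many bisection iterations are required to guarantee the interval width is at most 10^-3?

Initial width b − a = 0.859 − -0.28 = 1.139000.
After n steps the width is (b−a)/2^n; need (b−a)/2^n ≤ 10^-3.
So n ≥ log₂(1.139000/10^-3) = log₂(1139.0000) ≈ 10.1536.
Hence n = 11.

11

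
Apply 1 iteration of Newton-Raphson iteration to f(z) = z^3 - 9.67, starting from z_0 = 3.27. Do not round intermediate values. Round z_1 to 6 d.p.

2.481446

f'(z) = 3z^2
z_0 = 3.270000: f = 25.295783, f' = 32.078700 → z_1 = 3.270000 - (25.295783)/(32.078700) = 2.481446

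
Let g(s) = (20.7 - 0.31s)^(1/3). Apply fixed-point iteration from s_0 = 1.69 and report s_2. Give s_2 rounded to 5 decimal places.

s_1 = g(1.690000) = 2.722361
s_2 = g(2.722361) = 2.707890

2.70789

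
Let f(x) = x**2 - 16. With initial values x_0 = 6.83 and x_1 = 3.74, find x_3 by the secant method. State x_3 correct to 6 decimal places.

4.002360

f(x_0) = 30.648900, f(x_1) = -2.012400
x_2 = 3.740000 - (-2.012400)·(3.740000 - 6.830000)/(-2.012400 - (30.648900)) = 3.930388; f(x_2) = -0.552051
x_3 = 3.930388 - (-0.552051)·(3.930388 - 3.740000)/(-0.552051 - (-2.012400)) = 4.002360; f(x_3) = 0.018882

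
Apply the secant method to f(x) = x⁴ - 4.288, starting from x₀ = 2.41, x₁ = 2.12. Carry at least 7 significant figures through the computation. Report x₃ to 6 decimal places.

f(x_0) = 29.446026, f(x_1) = 15.911631
x_2 = 2.120000 - (15.911631)·(2.120000 - 2.410000)/(15.911631 - (29.446026)) = 1.779063; f(x_2) = 5.729642
x_3 = 1.779063 - (5.729642)·(1.779063 - 2.120000)/(5.729642 - (15.911631)) = 1.587210; f(x_3) = 2.058550

1.587210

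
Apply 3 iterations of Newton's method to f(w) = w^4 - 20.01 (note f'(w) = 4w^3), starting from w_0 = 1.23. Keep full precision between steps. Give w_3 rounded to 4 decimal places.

2.3352

w_0 = 1.230000: f = -17.721134, f' = 7.443468 → w_1 = 1.230000 - (-17.721134)/(7.443468) = 3.610763
w_1 = 3.610763: f = 149.969270, f' = 188.302879 → w_2 = 3.610763 - (149.969270)/(188.302879) = 2.814337
w_2 = 2.814337: f = 42.724229, f' = 89.163768 → w_3 = 2.814337 - (42.724229)/(89.163768) = 2.335171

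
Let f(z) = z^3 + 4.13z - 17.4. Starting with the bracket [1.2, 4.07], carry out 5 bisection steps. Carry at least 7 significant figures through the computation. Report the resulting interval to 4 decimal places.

f(1.200000) = -10.716000, f(4.070000) = 66.828243 (opposite signs)
step 1: m = 2.635000, f(m) = 11.777948 > 0 → root in [1.200000, 2.635000]
step 2: m = 1.917500, f(m) = -2.430449 < 0 → root in [1.917500, 2.635000]
step 3: m = 2.276250, f(m) = 3.794879 > 0 → root in [1.917500, 2.276250]
step 4: m = 2.096875, f(m) = 0.479811 > 0 → root in [1.917500, 2.096875]
step 5: m = 2.007187, f(m) = -1.023755 < 0 → root in [2.007187, 2.096875]

[2.0072, 2.0969]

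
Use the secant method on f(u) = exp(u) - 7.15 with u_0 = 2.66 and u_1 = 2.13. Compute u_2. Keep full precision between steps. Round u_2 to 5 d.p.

f(u_0) = 7.146289, f(u_1) = 1.264867
u_2 = 2.130000 - (1.264867)·(2.130000 - 2.660000)/(1.264867 - (7.146289)) = 2.016017; f(u_2) = 0.358363

2.01602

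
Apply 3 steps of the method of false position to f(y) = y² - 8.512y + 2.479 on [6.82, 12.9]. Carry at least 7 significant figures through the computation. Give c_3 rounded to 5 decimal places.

f(6.820000) = -9.060440, f(12.900000) = 59.084200
step 1: c = 7.628390, f(c) = -4.261519 < 0 → new bracket [7.628390, 12.900000]
step 2: c = 7.983033, f(c) = -1.743764 < 0 → new bracket [7.983033, 12.900000]
step 3: c = 8.123988, f(c) = -0.673205 < 0 → new bracket [8.123988, 12.900000]

8.12399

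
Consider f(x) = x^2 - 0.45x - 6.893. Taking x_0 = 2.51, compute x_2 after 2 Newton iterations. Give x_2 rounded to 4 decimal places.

Newton update: x ← x − f(x)/f'(x).
f'(x) = 2x - 0.45
x_0 = 2.510000: f = -1.722400, f' = 4.570000 → x_1 = 2.510000 - (-1.722400)/(4.570000) = 2.886893
x_1 = 2.886893: f = 0.142048, f' = 5.323786 → x_2 = 2.886893 - (0.142048)/(5.323786) = 2.860211

2.8602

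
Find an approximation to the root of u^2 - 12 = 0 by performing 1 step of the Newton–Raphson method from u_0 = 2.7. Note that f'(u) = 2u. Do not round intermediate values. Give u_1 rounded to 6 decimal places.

u_0 = 2.700000: f = -4.710000, f' = 5.400000 → u_1 = 2.700000 - (-4.710000)/(5.400000) = 3.572222

3.572222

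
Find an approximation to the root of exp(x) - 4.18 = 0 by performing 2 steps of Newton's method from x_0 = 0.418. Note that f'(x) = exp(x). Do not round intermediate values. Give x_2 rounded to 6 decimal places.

1.647238

x_0 = 0.418000: f = -2.661079, f' = 1.518921 → x_1 = 0.418000 - (-2.661079)/(1.518921) = 2.169954
x_1 = 2.169954: f = 4.577882, f' = 8.757882 → x_2 = 2.169954 - (4.577882)/(8.757882) = 1.647238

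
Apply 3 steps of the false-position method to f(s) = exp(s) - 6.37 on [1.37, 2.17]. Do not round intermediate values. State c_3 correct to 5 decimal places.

f(1.370000) = -2.434649, f(2.170000) = 2.388284
step 1: c = 1.773845, f(c) = -0.476527 < 0 → new bracket [1.773845, 2.170000]
step 2: c = 1.839741, f(c) = -0.075092 < 0 → new bracket [1.839741, 2.170000]
step 3: c = 1.849808, f(c) = -0.011399 < 0 → new bracket [1.849808, 2.170000]

1.84981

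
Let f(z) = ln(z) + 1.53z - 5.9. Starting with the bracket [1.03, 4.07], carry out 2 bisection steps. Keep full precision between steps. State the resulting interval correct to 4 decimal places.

[2.5500, 3.3100]

f(1.030000) = -4.294541, f(4.070000) = 1.730743 (opposite signs)
step 1: m = 2.550000, f(m) = -1.062407 < 0 → root in [2.550000, 4.070000]
step 2: m = 3.310000, f(m) = 0.361248 > 0 → root in [2.550000, 3.310000]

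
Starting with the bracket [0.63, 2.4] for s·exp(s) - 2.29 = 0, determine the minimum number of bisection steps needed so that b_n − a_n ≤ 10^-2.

Initial width b − a = 2.4 − 0.63 = 1.770000.
After n steps the width is (b−a)/2^n; need (b−a)/2^n ≤ 10^-2.
So n ≥ log₂(1.770000/10^-2) = log₂(177.0000) ≈ 7.4676.
Hence n = 8.

8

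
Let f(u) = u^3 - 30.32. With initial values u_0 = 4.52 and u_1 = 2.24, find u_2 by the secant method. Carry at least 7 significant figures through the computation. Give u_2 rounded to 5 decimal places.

2.77638

f(u_0) = 62.025408, f(u_1) = -19.080576
u_2 = 2.240000 - (-19.080576)·(2.240000 - 4.520000)/(-19.080576 - (62.025408)) = 2.776381; f(u_2) = -8.918845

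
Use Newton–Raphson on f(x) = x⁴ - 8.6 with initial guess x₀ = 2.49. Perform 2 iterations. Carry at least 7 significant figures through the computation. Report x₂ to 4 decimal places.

f'(x) = 4x³
x_0 = 2.490000: f = 29.841240, f' = 61.752996 → x_1 = 2.490000 - (29.841240)/(61.752996) = 2.006764
x_1 = 2.006764: f = 7.617565, f' = 32.325795 → x_2 = 2.006764 - (7.617565)/(32.325795) = 1.771115

1.7711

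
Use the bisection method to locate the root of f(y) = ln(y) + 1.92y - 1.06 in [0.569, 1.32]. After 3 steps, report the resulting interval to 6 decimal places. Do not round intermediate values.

[0.662875, 0.756750]

f(0.569000) = -0.531395, f(1.320000) = 1.752032 (opposite signs)
step 1: m = 0.944500, f(m) = 0.696340 > 0 → root in [0.569000, 0.944500]
step 2: m = 0.756750, f(m) = 0.114238 > 0 → root in [0.569000, 0.756750]
step 3: m = 0.662875, f(m) = -0.198449 < 0 → root in [0.662875, 0.756750]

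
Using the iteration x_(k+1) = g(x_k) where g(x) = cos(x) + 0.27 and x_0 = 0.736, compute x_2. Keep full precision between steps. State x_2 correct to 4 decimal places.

0.8009

x_1 = g(0.736000) = 1.011160
x_2 = g(1.011160) = 0.800878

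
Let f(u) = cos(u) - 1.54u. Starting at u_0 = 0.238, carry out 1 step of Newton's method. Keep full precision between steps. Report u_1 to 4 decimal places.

Newton update: u ← u − f(u)/f'(u).
f'(u) = -sin(u) - 1.54
u_0 = 0.238000: f = 0.605291, f' = -1.775759 → u_1 = 0.238000 - (0.605291)/(-1.775759) = 0.578863

0.5789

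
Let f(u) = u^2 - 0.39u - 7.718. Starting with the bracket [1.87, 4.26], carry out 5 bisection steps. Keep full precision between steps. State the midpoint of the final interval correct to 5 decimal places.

2.95297

f(1.870000) = -4.950400, f(4.260000) = 8.768200 (opposite signs)
step 1: m = 3.065000, f(m) = 0.480875 > 0 → root in [1.870000, 3.065000]
step 2: m = 2.467500, f(m) = -2.591769 < 0 → root in [2.467500, 3.065000]
step 3: m = 2.766250, f(m) = -1.144698 < 0 → root in [2.766250, 3.065000]
step 4: m = 2.915625, f(m) = -0.354225 < 0 → root in [2.915625, 3.065000]
step 5: m = 2.990312, f(m) = 0.057747 > 0 → root in [2.915625, 2.990312]
Midpoint of [2.915625, 2.990312] = 2.952969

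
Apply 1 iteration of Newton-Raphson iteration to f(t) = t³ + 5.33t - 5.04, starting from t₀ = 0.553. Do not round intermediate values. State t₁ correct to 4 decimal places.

0.8609

f'(t) = 3t² + 5.33
t_0 = 0.553000: f = -1.923398, f' = 6.247427 → t_1 = 0.553000 - (-1.923398)/(6.247427) = 0.860870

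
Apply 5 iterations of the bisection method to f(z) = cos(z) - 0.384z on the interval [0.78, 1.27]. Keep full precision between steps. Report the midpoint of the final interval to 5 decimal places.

f(0.780000) = 0.411394, f(1.270000) = -0.191399 (opposite signs)
step 1: m = 1.025000, f(m) = 0.125499 > 0 → root in [1.025000, 1.270000]
step 2: m = 1.147500, f(m) = -0.029872 < 0 → root in [1.025000, 1.147500]
step 3: m = 1.086250, f(m) = 0.048687 > 0 → root in [1.086250, 1.147500]
step 4: m = 1.116875, f(m) = 0.009613 > 0 → root in [1.116875, 1.147500]
step 5: m = 1.132187, f(m) = -0.010080 < 0 → root in [1.116875, 1.132187]
Midpoint of [1.116875, 1.132187] = 1.124531

1.12453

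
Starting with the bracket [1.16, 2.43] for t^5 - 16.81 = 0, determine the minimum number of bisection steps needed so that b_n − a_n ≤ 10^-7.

24

Initial width b − a = 2.43 − 1.16 = 1.270000.
After n steps the width is (b−a)/2^n; need (b−a)/2^n ≤ 10^-7.
So n ≥ log₂(1.270000/10^-7) = log₂(12700000.0000) ≈ 23.5983.
Hence n = 24.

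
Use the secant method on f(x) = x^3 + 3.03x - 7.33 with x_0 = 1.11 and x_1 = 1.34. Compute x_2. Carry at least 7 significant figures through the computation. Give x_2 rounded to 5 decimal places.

1.45447

f(x_0) = -2.599069, f(x_1) = -0.863696
x_2 = 1.340000 - (-0.863696)·(1.340000 - 1.110000)/(-0.863696 - (-2.599069)) = 1.454471; f(x_2) = 0.153961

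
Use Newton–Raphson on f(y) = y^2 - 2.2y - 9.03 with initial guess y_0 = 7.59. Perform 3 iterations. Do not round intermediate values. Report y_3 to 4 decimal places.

Newton update: y ← y − f(y)/f'(y).
f'(y) = 2y - 2.2
y_0 = 7.590000: f = 31.880100, f' = 12.980000 → y_1 = 7.590000 - (31.880100)/(12.980000) = 5.133906
y_1 = 5.133906: f = 6.032398, f' = 8.067812 → y_2 = 5.133906 - (6.032398)/(8.067812) = 4.386194
y_2 = 4.386194: f = 0.559073, f' = 6.572389 → y_3 = 4.386194 - (0.559073)/(6.572389) = 4.301130

4.3011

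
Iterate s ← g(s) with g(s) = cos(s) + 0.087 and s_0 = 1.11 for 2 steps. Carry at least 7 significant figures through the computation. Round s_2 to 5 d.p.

0.94897

s_1 = g(1.110000) = 0.531662
s_2 = g(0.531662) = 0.948966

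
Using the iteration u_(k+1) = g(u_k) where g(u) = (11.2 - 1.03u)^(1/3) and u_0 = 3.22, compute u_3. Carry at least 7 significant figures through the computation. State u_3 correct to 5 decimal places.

2.08360

u_1 = g(3.220000) = 1.990236
u_2 = g(1.990236) = 2.091581
u_3 = g(2.091581) = 2.083596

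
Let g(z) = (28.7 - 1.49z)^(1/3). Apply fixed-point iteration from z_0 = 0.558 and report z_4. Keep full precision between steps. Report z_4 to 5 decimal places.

z_1 = g(0.558000) = 3.031831
z_2 = g(3.031831) = 2.891795
z_3 = g(2.891795) = 2.900088
z_4 = g(2.900088) = 2.899598

2.89960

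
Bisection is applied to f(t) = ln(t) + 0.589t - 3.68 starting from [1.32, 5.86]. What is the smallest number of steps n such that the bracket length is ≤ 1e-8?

Initial width b − a = 5.86 − 1.32 = 4.540000.
After n steps the width is (b−a)/2^n; need (b−a)/2^n ≤ 1e-8.
So n ≥ log₂(4.540000/1e-8) = log₂(454000000.0000) ≈ 28.7581.
Hence n = 29.

29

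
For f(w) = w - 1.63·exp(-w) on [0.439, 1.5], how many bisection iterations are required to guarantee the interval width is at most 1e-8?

Initial width b − a = 1.5 − 0.439 = 1.061000.
After n steps the width is (b−a)/2^n; need (b−a)/2^n ≤ 1e-8.
So n ≥ log₂(1.061000/1e-8) = log₂(106100000.0000) ≈ 26.6608.
Hence n = 27.

27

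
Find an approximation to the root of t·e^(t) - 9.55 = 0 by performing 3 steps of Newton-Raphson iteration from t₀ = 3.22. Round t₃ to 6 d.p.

f'(t) = (t + 1)·e^(t)
t_0 = 3.220000: f = 71.040547, f' = 105.618667 → t_1 = 3.220000 - (71.040547)/(105.618667) = 2.547386
t_1 = 2.547386: f = 22.989488, f' = 45.313163 → t_2 = 2.547386 - (22.989488)/(45.313163) = 2.040040
t_2 = 2.040040: f = 6.139770, f' = 23.380684 → t_3 = 2.040040 - (6.139770)/(23.380684) = 1.777440

1.777440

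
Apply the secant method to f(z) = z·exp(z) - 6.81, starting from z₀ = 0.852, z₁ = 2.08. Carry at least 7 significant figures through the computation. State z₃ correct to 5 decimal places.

f(z_0) = -4.812630, f(z_1) = 9.839295
z_2 = 2.080000 - (9.839295)·(2.080000 - 0.852000)/(9.839295 - (-4.812630)) = 1.255354; f(z_2) = -2.404864
z_3 = 1.255354 - (-2.404864)·(1.255354 - 2.080000)/(-2.404864 - (9.839295)) = 1.417322; f(z_3) = -0.962052

1.41732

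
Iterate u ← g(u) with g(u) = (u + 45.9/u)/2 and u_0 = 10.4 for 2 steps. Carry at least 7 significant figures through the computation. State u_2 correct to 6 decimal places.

6.801898

u_1 = g(10.400000) = 7.406731
u_2 = g(7.406731) = 6.801898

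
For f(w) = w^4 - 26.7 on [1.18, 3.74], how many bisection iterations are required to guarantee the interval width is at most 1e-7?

25

Initial width b − a = 3.74 − 1.18 = 2.560000.
After n steps the width is (b−a)/2^n; need (b−a)/2^n ≤ 1e-7.
So n ≥ log₂(2.560000/1e-7) = log₂(25600000.0000) ≈ 24.6096.
Hence n = 25.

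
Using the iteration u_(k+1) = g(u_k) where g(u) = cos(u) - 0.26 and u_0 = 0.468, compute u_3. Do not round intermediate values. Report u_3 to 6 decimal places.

u_1 = g(0.468000) = 0.632472
u_2 = g(0.632472) = 0.546569
u_3 = g(0.546569) = 0.594313

0.594313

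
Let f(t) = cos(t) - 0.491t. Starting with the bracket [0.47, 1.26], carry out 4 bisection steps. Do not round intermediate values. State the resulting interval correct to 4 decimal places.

f(0.470000) = 0.660798, f(1.260000) = -0.312843 (opposite signs)
step 1: m = 0.865000, f(m) = 0.223925 > 0 → root in [0.865000, 1.260000]
step 2: m = 1.062500, f(m) = -0.034998 < 0 → root in [0.865000, 1.062500]
step 3: m = 0.963750, f(m) = 0.097243 > 0 → root in [0.963750, 1.062500]
step 4: m = 1.013125, f(m) = 0.031767 > 0 → root in [1.013125, 1.062500]

[1.0131, 1.0625]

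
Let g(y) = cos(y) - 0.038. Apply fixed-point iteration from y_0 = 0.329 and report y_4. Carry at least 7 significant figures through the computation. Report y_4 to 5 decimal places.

y_1 = g(0.329000) = 0.908366
y_2 = g(0.908366) = 0.577035
y_3 = g(0.577035) = 0.800084
y_4 = g(0.800084) = 0.658647

0.65865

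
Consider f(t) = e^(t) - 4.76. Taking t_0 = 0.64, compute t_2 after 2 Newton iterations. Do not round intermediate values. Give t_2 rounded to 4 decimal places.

Newton update: t ← t − f(t)/f'(t).
f'(t) = e^(t)
t_0 = 0.640000: f = -2.863519, f' = 1.896481 → t_1 = 0.640000 - (-2.863519)/(1.896481) = 2.149912
t_1 = 2.149912: f = 3.824102, f' = 8.584102 → t_2 = 2.149912 - (3.824102)/(8.584102) = 1.704425

1.7044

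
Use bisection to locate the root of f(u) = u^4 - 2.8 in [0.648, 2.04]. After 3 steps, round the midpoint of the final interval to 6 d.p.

f(0.648000) = -2.623681, f(2.040000) = 14.518915 (opposite signs)
step 1: m = 1.344000, f(m) = 0.462850 > 0 → root in [0.648000, 1.344000]
step 2: m = 0.996000, f(m) = -1.815904 < 0 → root in [0.996000, 1.344000]
step 3: m = 1.170000, f(m) = -0.926113 < 0 → root in [1.170000, 1.344000]
Midpoint of [1.170000, 1.344000] = 1.257000

1.257000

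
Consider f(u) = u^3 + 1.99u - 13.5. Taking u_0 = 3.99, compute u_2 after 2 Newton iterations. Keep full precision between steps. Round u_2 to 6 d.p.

2.259386

f'(u) = 3u^2 + 1.99
u_0 = 3.990000: f = 57.961299, f' = 49.750300 → u_1 = 3.990000 - (57.961299)/(49.750300) = 2.824956
u_1 = 2.824956: f = 14.665869, f' = 25.931126 → u_2 = 2.824956 - (14.665869)/(25.931126) = 2.259386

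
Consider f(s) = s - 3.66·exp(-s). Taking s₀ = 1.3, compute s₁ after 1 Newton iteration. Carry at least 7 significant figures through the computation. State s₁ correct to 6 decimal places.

1.148541

f'(s) = 1 + 3.66·exp(-s)
s_0 = 1.300000: f = 0.302534, f' = 1.997466 → s_1 = 1.300000 - (0.302534)/(1.997466) = 1.148541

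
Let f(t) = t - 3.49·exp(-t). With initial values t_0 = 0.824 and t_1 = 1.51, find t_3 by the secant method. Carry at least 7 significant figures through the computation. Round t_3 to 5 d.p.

f(t_0) = -0.706970, f(t_1) = 0.739024
t_2 = 1.510000 - (0.739024)·(1.510000 - 0.824000)/(0.739024 - (-0.706970)) = 1.159397; f(t_2) = 0.064669
t_3 = 1.159397 - (0.064669)·(1.159397 - 1.510000)/(0.064669 - (0.739024)) = 1.125774; f(t_3) = -0.006386

1.12577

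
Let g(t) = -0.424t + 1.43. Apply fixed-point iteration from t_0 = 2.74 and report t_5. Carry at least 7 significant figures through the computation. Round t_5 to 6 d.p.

t_1 = g(2.740000) = 0.268240
t_2 = g(0.268240) = 1.316266
t_3 = g(1.316266) = 0.871903
t_4 = g(0.871903) = 1.060313
t_5 = g(1.060313) = 0.980427

0.980427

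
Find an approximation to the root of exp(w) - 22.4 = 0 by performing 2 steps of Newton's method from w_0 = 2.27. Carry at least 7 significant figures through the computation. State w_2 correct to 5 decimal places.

Newton update: w ← w − f(w)/f'(w).
f'(w) = exp(w)
w_0 = 2.270000: f = -12.720599, f' = 9.679401 → w_1 = 2.270000 - (-12.720599)/(9.679401) = 3.584193
w_1 = 3.584193: f = 13.624268, f' = 36.024268 → w_2 = 3.584193 - (13.624268)/(36.024268) = 3.205996

3.20600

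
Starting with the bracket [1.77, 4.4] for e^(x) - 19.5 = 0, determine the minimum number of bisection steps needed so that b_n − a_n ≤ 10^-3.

Initial width b − a = 4.4 − 1.77 = 2.630000.
After n steps the width is (b−a)/2^n; need (b−a)/2^n ≤ 10^-3.
So n ≥ log₂(2.630000/10^-3) = log₂(2630.0000) ≈ 11.3608.
Hence n = 12.

12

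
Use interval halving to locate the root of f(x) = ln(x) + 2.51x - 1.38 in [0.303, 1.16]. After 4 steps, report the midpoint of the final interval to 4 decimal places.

f(0.303000) = -1.813492, f(1.160000) = 1.680020 (opposite signs)
step 1: m = 0.731500, f(m) = 0.143407 > 0 → root in [0.303000, 0.731500]
step 2: m = 0.517250, f(m) = -0.740931 < 0 → root in [0.517250, 0.731500]
step 3: m = 0.624375, f(m) = -0.283823 < 0 → root in [0.624375, 0.731500]
step 4: m = 0.677937, f(m) = -0.067077 < 0 → root in [0.677937, 0.731500]
Midpoint of [0.677937, 0.731500] = 0.704719

0.7047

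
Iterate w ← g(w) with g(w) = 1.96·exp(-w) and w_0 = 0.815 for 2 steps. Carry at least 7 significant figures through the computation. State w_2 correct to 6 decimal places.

0.823140

w_1 = g(0.815000) = 0.867573
w_2 = g(0.867573) = 0.823140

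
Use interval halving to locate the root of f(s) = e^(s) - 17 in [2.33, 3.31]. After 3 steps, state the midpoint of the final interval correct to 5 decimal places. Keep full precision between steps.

f(2.330000) = -6.722058, f(3.310000) = 10.385125 (opposite signs)
step 1: m = 2.820000, f(m) = -0.223149 < 0 → root in [2.820000, 3.310000]
step 2: m = 3.065000, f(m) = 4.434462 > 0 → root in [2.820000, 3.065000]
step 3: m = 2.942500, f(m) = 1.963195 > 0 → root in [2.820000, 2.942500]
Midpoint of [2.820000, 2.942500] = 2.881250

2.88125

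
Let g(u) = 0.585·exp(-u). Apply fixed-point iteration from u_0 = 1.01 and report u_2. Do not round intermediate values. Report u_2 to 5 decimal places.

0.47274

u_1 = g(1.010000) = 0.213068
u_2 = g(0.213068) = 0.472739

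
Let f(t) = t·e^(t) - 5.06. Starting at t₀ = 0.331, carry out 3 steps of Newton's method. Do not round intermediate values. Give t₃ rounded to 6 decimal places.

f'(t) = (t + 1)·e^(t)
t_0 = 0.331000: f = -4.599129, f' = 1.853231 → t_1 = 0.331000 - (-4.599129)/(1.853231) = 2.812682
t_1 = 2.812682: f = 41.783857, f' = 63.498375 → t_2 = 2.812682 - (41.783857)/(63.498375) = 2.154651
t_2 = 2.154651: f = 13.523612, f' = 27.208493 → t_3 = 2.154651 - (13.523612)/(27.208493) = 1.657615

1.657615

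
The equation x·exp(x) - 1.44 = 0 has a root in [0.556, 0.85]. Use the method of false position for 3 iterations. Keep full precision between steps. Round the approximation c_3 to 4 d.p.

0.7086

False-position update: c = (a·f(b) − b·f(a))/(f(b) − f(a)); replace the endpoint whose sign matches f(c).
f(0.556000) = -0.470512, f(0.850000) = 0.548700
step 1: c = 0.691723, f(c) = -0.058523 < 0 → new bracket [0.691723, 0.850000]
step 2: c = 0.706977, f(c) = -0.006354 < 0 → new bracket [0.706977, 0.850000]
step 3: c = 0.708615, f(c) = -0.000679 < 0 → new bracket [0.708615, 0.850000]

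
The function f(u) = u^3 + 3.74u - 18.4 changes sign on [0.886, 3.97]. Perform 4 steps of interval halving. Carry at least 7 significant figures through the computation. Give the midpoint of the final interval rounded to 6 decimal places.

2.138875

f(0.886000) = -14.390854, f(3.970000) = 59.018573 (opposite signs)
step 1: m = 2.428000, f(m) = 4.994227 > 0 → root in [0.886000, 2.428000]
step 2: m = 1.657000, f(m) = -7.653280 < 0 → root in [1.657000, 2.428000]
step 3: m = 2.042500, f(m) = -2.240136 < 0 → root in [2.042500, 2.428000]
step 4: m = 2.235250, f(m) = 1.127910 > 0 → root in [2.042500, 2.235250]
Midpoint of [2.042500, 2.235250] = 2.138875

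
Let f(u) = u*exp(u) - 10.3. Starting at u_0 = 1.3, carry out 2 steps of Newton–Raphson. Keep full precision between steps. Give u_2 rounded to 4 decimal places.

1.7869

f'(u) = (u+1)*exp(u)
u_0 = 1.300000: f = -5.529914, f' = 8.439382 → u_1 = 1.300000 - (-5.529914)/(8.439382) = 1.955251
u_1 = 1.955251: f = 3.515203, f' = 20.880896 → u_2 = 1.955251 - (3.515203)/(20.880896) = 1.786906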